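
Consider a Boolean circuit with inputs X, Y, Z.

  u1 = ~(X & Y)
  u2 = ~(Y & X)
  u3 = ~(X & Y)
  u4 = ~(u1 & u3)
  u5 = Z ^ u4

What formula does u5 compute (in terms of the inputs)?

Z ^ (~((~(X & Y)) & (~(X & Y))))

u1 = ~(X & Y)
u3 = ~(X & Y)
u4 = ~(u1 & u3) = ~((~(X & Y)) & (~(X & Y)))
u5 = Z ^ u4 = Z ^ (~((~(X & Y)) & (~(X & Y))))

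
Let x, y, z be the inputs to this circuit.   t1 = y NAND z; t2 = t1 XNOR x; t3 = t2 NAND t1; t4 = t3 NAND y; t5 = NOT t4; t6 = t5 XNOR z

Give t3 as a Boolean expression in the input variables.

((y NAND z) XNOR x) NAND (y NAND z)

t1 = y NAND z
t2 = t1 XNOR x = (y NAND z) XNOR x
t3 = t2 NAND t1 = ((y NAND z) XNOR x) NAND (y NAND z)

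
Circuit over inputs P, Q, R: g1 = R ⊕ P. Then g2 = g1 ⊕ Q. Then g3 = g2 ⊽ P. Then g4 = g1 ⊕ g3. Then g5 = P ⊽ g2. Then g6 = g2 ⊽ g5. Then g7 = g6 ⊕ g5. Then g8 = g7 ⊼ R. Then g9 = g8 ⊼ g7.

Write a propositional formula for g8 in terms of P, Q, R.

g1 = R ⊕ P
g2 = g1 ⊕ Q = (R ⊕ P) ⊕ Q
g5 = P ⊽ g2 = P ⊽ ((R ⊕ P) ⊕ Q)
g6 = g2 ⊽ g5 = ((R ⊕ P) ⊕ Q) ⊽ (P ⊽ ((R ⊕ P) ⊕ Q))
g7 = g6 ⊕ g5 = (((R ⊕ P) ⊕ Q) ⊽ (P ⊽ ((R ⊕ P) ⊕ Q))) ⊕ (P ⊽ ((R ⊕ P) ⊕ Q))
g8 = g7 ⊼ R = ((((R ⊕ P) ⊕ Q) ⊽ (P ⊽ ((R ⊕ P) ⊕ Q))) ⊕ (P ⊽ ((R ⊕ P) ⊕ Q))) ⊼ R

((((R ⊕ P) ⊕ Q) ⊽ (P ⊽ ((R ⊕ P) ⊕ Q))) ⊕ (P ⊽ ((R ⊕ P) ⊕ Q))) ⊼ R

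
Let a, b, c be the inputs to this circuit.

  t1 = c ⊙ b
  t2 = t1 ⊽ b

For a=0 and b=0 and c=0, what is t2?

0

t1 = 0 ⊙ 0 = 1
t2 = 1 ⊽ 0 = 0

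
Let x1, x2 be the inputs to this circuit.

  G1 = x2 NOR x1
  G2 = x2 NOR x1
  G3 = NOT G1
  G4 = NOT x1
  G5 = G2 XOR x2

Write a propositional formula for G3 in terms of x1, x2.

G1 = x2 NOR x1
G3 = NOT G1 = NOT (x2 NOR x1)

NOT (x2 NOR x1)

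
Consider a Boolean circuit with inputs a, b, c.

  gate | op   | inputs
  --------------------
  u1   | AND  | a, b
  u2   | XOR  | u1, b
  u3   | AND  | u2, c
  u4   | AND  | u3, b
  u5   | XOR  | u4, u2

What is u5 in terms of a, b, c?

u1 = a AND b
u2 = u1 XOR b = (a AND b) XOR b
u3 = u2 AND c = ((a AND b) XOR b) AND c
u4 = u3 AND b = (((a AND b) XOR b) AND c) AND b
u5 = u4 XOR u2 = ((((a AND b) XOR b) AND c) AND b) XOR ((a AND b) XOR b)

((((a AND b) XOR b) AND c) AND b) XOR ((a AND b) XOR b)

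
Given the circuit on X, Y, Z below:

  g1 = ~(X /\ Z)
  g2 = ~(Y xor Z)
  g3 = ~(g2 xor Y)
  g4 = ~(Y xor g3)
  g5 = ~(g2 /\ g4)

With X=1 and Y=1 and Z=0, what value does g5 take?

1

g2 = ~(1 xor 0) = 0
g3 = ~(0 xor 1) = 0
g4 = ~(1 xor 0) = 0
g5 = ~(0 /\ 0) = 1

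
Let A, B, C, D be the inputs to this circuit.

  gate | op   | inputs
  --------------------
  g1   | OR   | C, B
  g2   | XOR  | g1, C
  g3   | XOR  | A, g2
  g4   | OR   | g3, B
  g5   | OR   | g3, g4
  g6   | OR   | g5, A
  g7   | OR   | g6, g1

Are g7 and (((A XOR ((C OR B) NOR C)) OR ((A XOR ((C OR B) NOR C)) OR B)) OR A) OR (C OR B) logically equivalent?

No

g1 = C OR B
g2 = g1 XOR C = (C OR B) XOR C
g3 = A XOR g2 = A XOR ((C OR B) XOR C)
g4 = g3 OR B = (A XOR ((C OR B) XOR C)) OR B
g5 = g3 OR g4 = (A XOR ((C OR B) XOR C)) OR ((A XOR ((C OR B) XOR C)) OR B)
g6 = g5 OR A = ((A XOR ((C OR B) XOR C)) OR ((A XOR ((C OR B) XOR C)) OR B)) OR A
g7 = g6 OR g1 = (((A XOR ((C OR B) XOR C)) OR ((A XOR ((C OR B) XOR C)) OR B)) OR A) OR (C OR B)
At A=0, B=0, C=0, D=0: circuit gives 0, formula gives 1.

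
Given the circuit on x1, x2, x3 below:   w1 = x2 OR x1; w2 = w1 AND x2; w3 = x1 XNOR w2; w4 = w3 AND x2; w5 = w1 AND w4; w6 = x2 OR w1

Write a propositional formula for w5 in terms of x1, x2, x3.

(x2 OR x1) AND ((x1 XNOR ((x2 OR x1) AND x2)) AND x2)

w1 = x2 OR x1
w2 = w1 AND x2 = (x2 OR x1) AND x2
w3 = x1 XNOR w2 = x1 XNOR ((x2 OR x1) AND x2)
w4 = w3 AND x2 = (x1 XNOR ((x2 OR x1) AND x2)) AND x2
w5 = w1 AND w4 = (x2 OR x1) AND ((x1 XNOR ((x2 OR x1) AND x2)) AND x2)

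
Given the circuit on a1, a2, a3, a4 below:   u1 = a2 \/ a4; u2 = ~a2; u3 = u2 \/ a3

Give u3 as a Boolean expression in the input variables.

~a2 \/ a3

u2 = ~a2
u3 = u2 \/ a3 = ~a2 \/ a3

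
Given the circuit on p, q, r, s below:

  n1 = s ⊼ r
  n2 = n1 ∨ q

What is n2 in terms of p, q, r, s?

(s ⊼ r) ∨ q

n1 = s ⊼ r
n2 = n1 ∨ q = (s ⊼ r) ∨ q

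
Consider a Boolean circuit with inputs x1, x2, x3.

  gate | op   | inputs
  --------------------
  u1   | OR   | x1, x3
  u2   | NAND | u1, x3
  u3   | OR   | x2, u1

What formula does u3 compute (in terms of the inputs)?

u1 = x1 OR x3
u3 = x2 OR u1 = x2 OR (x1 OR x3)

x2 OR (x1 OR x3)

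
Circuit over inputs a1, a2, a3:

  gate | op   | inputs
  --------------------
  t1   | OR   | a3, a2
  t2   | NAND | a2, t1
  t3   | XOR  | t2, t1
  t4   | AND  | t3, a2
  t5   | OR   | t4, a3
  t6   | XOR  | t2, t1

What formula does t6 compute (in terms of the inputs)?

(a2 NAND (a3 OR a2)) XOR (a3 OR a2)

t1 = a3 OR a2
t2 = a2 NAND t1 = a2 NAND (a3 OR a2)
t6 = t2 XOR t1 = (a2 NAND (a3 OR a2)) XOR (a3 OR a2)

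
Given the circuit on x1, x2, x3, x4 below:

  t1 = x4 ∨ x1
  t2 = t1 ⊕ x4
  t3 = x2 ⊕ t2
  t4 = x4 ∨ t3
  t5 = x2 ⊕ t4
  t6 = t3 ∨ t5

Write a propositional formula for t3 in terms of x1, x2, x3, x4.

t1 = x4 ∨ x1
t2 = t1 ⊕ x4 = (x4 ∨ x1) ⊕ x4
t3 = x2 ⊕ t2 = x2 ⊕ ((x4 ∨ x1) ⊕ x4)

x2 ⊕ ((x4 ∨ x1) ⊕ x4)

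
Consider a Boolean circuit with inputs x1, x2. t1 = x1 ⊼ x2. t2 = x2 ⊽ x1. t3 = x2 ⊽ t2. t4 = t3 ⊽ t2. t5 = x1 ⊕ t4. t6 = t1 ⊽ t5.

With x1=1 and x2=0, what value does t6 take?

t1 = 1 ⊼ 0 = 1
t2 = 0 ⊽ 1 = 0
t3 = 0 ⊽ 0 = 1
t4 = 1 ⊽ 0 = 0
t5 = 1 ⊕ 0 = 1
t6 = 1 ⊽ 1 = 0

0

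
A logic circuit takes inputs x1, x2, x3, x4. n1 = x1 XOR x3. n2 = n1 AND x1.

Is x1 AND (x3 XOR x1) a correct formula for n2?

Yes

n1 = x1 XOR x3
n2 = n1 AND x1 = (x1 XOR x3) AND x1
At x1=0, x2=0, x3=0, x4=0: circuit gives 0, formula gives 0.
At x1=1, x2=0, x3=0, x4=0: circuit gives 1, formula gives 1.
Agrees on all 16 inputs.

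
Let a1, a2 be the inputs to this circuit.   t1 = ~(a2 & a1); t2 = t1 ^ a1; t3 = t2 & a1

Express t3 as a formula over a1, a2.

t1 = ~(a2 & a1)
t2 = t1 ^ a1 = (~(a2 & a1)) ^ a1
t3 = t2 & a1 = ((~(a2 & a1)) ^ a1) & a1

((~(a2 & a1)) ^ a1) & a1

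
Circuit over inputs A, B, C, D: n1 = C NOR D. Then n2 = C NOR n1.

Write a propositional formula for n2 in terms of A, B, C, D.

n1 = C NOR D
n2 = C NOR n1 = C NOR (C NOR D)

C NOR (C NOR D)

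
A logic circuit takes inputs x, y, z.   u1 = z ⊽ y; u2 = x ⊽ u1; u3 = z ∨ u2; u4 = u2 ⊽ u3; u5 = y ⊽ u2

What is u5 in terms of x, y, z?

y ⊽ (x ⊽ (z ⊽ y))

u1 = z ⊽ y
u2 = x ⊽ u1 = x ⊽ (z ⊽ y)
u5 = y ⊽ u2 = y ⊽ (x ⊽ (z ⊽ y))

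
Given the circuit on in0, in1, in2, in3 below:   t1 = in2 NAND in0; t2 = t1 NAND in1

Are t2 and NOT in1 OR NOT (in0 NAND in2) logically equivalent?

t1 = in2 NAND in0
t2 = t1 NAND in1 = (in2 NAND in0) NAND in1
At in0=0, in1=1, in2=0, in3=0: circuit gives 0, formula gives 0.
At in0=0, in1=0, in2=0, in3=0: circuit gives 1, formula gives 1.
Agrees on all 16 inputs.

Yes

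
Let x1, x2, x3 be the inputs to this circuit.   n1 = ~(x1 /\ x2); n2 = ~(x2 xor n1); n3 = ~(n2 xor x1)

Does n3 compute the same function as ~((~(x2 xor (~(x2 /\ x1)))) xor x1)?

n1 = ~(x1 /\ x2)
n2 = ~(x2 xor n1) = ~(x2 xor (~(x1 /\ x2)))
n3 = ~(n2 xor x1) = ~((~(x2 xor (~(x1 /\ x2)))) xor x1)
At x1=0, x2=1, x3=0: circuit gives 0, formula gives 0.
At x1=0, x2=0, x3=0: circuit gives 1, formula gives 1.
Agrees on all 8 inputs.

Yes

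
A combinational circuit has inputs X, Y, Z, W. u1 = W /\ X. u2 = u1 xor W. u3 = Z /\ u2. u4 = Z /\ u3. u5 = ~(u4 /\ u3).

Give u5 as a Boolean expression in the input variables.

u1 = W /\ X
u2 = u1 xor W = (W /\ X) xor W
u3 = Z /\ u2 = Z /\ ((W /\ X) xor W)
u4 = Z /\ u3 = Z /\ (Z /\ ((W /\ X) xor W))
u5 = ~(u4 /\ u3) = ~((Z /\ (Z /\ ((W /\ X) xor W))) /\ (Z /\ ((W /\ X) xor W)))

~((Z /\ (Z /\ ((W /\ X) xor W))) /\ (Z /\ ((W /\ X) xor W)))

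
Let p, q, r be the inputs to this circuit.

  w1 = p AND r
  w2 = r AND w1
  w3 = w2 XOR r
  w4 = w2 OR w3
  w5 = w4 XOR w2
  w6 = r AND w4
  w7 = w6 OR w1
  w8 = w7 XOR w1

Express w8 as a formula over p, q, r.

((r AND ((r AND (p AND r)) OR ((r AND (p AND r)) XOR r))) OR (p AND r)) XOR (p AND r)

w1 = p AND r
w2 = r AND w1 = r AND (p AND r)
w3 = w2 XOR r = (r AND (p AND r)) XOR r
w4 = w2 OR w3 = (r AND (p AND r)) OR ((r AND (p AND r)) XOR r)
w6 = r AND w4 = r AND ((r AND (p AND r)) OR ((r AND (p AND r)) XOR r))
w7 = w6 OR w1 = (r AND ((r AND (p AND r)) OR ((r AND (p AND r)) XOR r))) OR (p AND r)
w8 = w7 XOR w1 = ((r AND ((r AND (p AND r)) OR ((r AND (p AND r)) XOR r))) OR (p AND r)) XOR (p AND r)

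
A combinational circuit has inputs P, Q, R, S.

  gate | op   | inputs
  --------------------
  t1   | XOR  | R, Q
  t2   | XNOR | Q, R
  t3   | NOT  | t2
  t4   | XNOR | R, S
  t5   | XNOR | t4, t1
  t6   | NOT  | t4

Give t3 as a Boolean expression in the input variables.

NOT (Q XNOR R)

t2 = Q XNOR R
t3 = NOT t2 = NOT (Q XNOR R)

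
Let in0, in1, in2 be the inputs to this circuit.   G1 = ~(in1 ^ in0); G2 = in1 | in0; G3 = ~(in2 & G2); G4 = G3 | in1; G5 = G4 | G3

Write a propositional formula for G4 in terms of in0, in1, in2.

(~(in2 & (in1 | in0))) | in1

G2 = in1 | in0
G3 = ~(in2 & G2) = ~(in2 & (in1 | in0))
G4 = G3 | in1 = (~(in2 & (in1 | in0))) | in1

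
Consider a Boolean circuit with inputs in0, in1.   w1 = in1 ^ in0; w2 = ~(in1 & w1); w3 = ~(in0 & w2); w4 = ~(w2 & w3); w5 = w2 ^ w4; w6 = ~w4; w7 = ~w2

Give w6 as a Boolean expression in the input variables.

~(~((~(in1 & (in1 ^ in0))) & (~(in0 & (~(in1 & (in1 ^ in0)))))))

w1 = in1 ^ in0
w2 = ~(in1 & w1) = ~(in1 & (in1 ^ in0))
w3 = ~(in0 & w2) = ~(in0 & (~(in1 & (in1 ^ in0))))
w4 = ~(w2 & w3) = ~((~(in1 & (in1 ^ in0))) & (~(in0 & (~(in1 & (in1 ^ in0))))))
w6 = ~w4 = ~(~((~(in1 & (in1 ^ in0))) & (~(in0 & (~(in1 & (in1 ^ in0)))))))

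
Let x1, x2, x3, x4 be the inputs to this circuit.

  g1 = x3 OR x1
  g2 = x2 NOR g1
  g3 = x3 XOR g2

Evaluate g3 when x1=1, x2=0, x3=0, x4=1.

g1 = 0 OR 1 = 1
g2 = 0 NOR 1 = 0
g3 = 0 XOR 0 = 0

0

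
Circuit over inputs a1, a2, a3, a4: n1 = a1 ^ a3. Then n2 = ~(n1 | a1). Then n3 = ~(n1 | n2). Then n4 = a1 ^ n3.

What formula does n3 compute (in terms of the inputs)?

~((a1 ^ a3) | (~((a1 ^ a3) | a1)))

n1 = a1 ^ a3
n2 = ~(n1 | a1) = ~((a1 ^ a3) | a1)
n3 = ~(n1 | n2) = ~((a1 ^ a3) | (~((a1 ^ a3) | a1)))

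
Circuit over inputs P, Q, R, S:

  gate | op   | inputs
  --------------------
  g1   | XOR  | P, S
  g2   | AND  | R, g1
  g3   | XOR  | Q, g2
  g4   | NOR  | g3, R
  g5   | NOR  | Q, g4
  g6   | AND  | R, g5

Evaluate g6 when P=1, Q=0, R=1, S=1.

1

g1 = 1 XOR 1 = 0
g2 = 1 AND 0 = 0
g3 = 0 XOR 0 = 0
g4 = 0 NOR 1 = 0
g5 = 0 NOR 0 = 1
g6 = 1 AND 1 = 1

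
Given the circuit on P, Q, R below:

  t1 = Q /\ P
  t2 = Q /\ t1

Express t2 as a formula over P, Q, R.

t1 = Q /\ P
t2 = Q /\ t1 = Q /\ (Q /\ P)

Q /\ (Q /\ P)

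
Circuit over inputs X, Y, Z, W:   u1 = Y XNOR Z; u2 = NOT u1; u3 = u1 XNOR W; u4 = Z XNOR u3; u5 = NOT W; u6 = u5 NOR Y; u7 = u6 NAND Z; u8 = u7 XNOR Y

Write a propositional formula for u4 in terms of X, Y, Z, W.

Z XNOR ((Y XNOR Z) XNOR W)

u1 = Y XNOR Z
u3 = u1 XNOR W = (Y XNOR Z) XNOR W
u4 = Z XNOR u3 = Z XNOR ((Y XNOR Z) XNOR W)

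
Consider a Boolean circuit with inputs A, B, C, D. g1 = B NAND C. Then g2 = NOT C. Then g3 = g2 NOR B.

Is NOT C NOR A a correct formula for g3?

g2 = NOT C
g3 = g2 NOR B = NOT C NOR B
At A=0, B=1, C=1, D=0: circuit gives 0, formula gives 1.

No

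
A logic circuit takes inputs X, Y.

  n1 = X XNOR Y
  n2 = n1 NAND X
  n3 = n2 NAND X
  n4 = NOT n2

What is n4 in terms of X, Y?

NOT ((X XNOR Y) NAND X)

n1 = X XNOR Y
n2 = n1 NAND X = (X XNOR Y) NAND X
n4 = NOT n2 = NOT ((X XNOR Y) NAND X)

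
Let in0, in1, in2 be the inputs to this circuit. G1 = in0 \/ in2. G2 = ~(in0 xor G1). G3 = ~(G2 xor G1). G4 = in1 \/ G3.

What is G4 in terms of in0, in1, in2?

in1 \/ (~((~(in0 xor (in0 \/ in2))) xor (in0 \/ in2)))

G1 = in0 \/ in2
G2 = ~(in0 xor G1) = ~(in0 xor (in0 \/ in2))
G3 = ~(G2 xor G1) = ~((~(in0 xor (in0 \/ in2))) xor (in0 \/ in2))
G4 = in1 \/ G3 = in1 \/ (~((~(in0 xor (in0 \/ in2))) xor (in0 \/ in2)))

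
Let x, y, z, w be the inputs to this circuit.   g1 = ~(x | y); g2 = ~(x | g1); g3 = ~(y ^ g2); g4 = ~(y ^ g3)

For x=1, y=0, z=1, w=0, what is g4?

g1 = ~(1 | 0) = 0
g2 = ~(1 | 0) = 0
g3 = ~(0 ^ 0) = 1
g4 = ~(0 ^ 1) = 0

0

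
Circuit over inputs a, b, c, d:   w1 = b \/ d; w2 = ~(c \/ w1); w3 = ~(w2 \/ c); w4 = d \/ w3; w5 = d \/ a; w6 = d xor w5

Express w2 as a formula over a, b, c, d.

~(c \/ (b \/ d))

w1 = b \/ d
w2 = ~(c \/ w1) = ~(c \/ (b \/ d))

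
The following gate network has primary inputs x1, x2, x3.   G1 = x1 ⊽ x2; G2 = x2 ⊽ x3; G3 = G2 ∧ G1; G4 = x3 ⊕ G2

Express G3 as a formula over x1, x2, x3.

G1 = x1 ⊽ x2
G2 = x2 ⊽ x3
G3 = G2 ∧ G1 = (x2 ⊽ x3) ∧ (x1 ⊽ x2)

(x2 ⊽ x3) ∧ (x1 ⊽ x2)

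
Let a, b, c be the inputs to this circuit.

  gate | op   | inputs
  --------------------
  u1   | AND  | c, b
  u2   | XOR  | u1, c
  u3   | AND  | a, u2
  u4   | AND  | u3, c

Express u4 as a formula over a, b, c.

(a AND ((c AND b) XOR c)) AND c

u1 = c AND b
u2 = u1 XOR c = (c AND b) XOR c
u3 = a AND u2 = a AND ((c AND b) XOR c)
u4 = u3 AND c = (a AND ((c AND b) XOR c)) AND c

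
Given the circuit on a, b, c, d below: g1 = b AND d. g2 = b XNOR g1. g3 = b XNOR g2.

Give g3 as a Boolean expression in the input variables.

b XNOR (b XNOR (b AND d))

g1 = b AND d
g2 = b XNOR g1 = b XNOR (b AND d)
g3 = b XNOR g2 = b XNOR (b XNOR (b AND d))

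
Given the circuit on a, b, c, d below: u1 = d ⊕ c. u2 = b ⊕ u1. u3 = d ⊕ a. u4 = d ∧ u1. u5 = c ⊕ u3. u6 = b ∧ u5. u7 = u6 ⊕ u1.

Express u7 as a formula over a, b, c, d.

u1 = d ⊕ c
u3 = d ⊕ a
u5 = c ⊕ u3 = c ⊕ (d ⊕ a)
u6 = b ∧ u5 = b ∧ (c ⊕ (d ⊕ a))
u7 = u6 ⊕ u1 = (b ∧ (c ⊕ (d ⊕ a))) ⊕ (d ⊕ c)

(b ∧ (c ⊕ (d ⊕ a))) ⊕ (d ⊕ c)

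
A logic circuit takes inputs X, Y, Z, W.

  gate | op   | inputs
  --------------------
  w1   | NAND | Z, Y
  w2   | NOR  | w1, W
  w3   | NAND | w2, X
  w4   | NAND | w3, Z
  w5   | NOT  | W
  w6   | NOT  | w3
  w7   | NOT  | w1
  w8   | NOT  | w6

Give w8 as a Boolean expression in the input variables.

w1 = Z NAND Y
w2 = w1 NOR W = (Z NAND Y) NOR W
w3 = w2 NAND X = ((Z NAND Y) NOR W) NAND X
w6 = NOT w3 = NOT (((Z NAND Y) NOR W) NAND X)
w8 = NOT w6 = NOT NOT (((Z NAND Y) NOR W) NAND X)

NOT NOT (((Z NAND Y) NOR W) NAND X)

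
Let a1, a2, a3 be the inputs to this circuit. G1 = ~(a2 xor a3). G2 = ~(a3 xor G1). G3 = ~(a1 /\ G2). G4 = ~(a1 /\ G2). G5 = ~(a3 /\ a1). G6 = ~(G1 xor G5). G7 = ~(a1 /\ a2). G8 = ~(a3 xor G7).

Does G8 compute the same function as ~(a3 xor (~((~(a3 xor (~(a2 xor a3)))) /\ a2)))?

No

G7 = ~(a1 /\ a2)
G8 = ~(a3 xor G7) = ~(a3 xor (~(a1 /\ a2)))
At a1=0, a2=1, a3=0: circuit gives 0, formula gives 1.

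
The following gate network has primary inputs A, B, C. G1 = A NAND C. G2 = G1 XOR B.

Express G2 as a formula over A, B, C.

(A NAND C) XOR B

G1 = A NAND C
G2 = G1 XOR B = (A NAND C) XOR B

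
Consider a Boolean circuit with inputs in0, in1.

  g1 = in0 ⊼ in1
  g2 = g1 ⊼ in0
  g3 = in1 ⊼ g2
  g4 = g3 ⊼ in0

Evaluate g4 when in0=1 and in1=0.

0

g1 = 1 ⊼ 0 = 1
g2 = 1 ⊼ 1 = 0
g3 = 0 ⊼ 0 = 1
g4 = 1 ⊼ 1 = 0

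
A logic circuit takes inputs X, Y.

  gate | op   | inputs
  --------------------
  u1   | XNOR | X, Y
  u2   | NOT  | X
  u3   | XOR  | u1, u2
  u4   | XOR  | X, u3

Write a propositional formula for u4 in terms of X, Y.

X XOR ((X XNOR Y) XOR NOT X)

u1 = X XNOR Y
u2 = NOT X
u3 = u1 XOR u2 = (X XNOR Y) XOR NOT X
u4 = X XOR u3 = X XOR ((X XNOR Y) XOR NOT X)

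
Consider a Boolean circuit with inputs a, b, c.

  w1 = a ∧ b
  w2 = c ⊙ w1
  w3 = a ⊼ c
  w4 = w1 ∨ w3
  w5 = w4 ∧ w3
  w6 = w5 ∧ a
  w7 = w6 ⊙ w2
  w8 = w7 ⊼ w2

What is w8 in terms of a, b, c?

(((((a ∧ b) ∨ (a ⊼ c)) ∧ (a ⊼ c)) ∧ a) ⊙ (c ⊙ (a ∧ b))) ⊼ (c ⊙ (a ∧ b))

w1 = a ∧ b
w2 = c ⊙ w1 = c ⊙ (a ∧ b)
w3 = a ⊼ c
w4 = w1 ∨ w3 = (a ∧ b) ∨ (a ⊼ c)
w5 = w4 ∧ w3 = ((a ∧ b) ∨ (a ⊼ c)) ∧ (a ⊼ c)
w6 = w5 ∧ a = (((a ∧ b) ∨ (a ⊼ c)) ∧ (a ⊼ c)) ∧ a
w7 = w6 ⊙ w2 = ((((a ∧ b) ∨ (a ⊼ c)) ∧ (a ⊼ c)) ∧ a) ⊙ (c ⊙ (a ∧ b))
w8 = w7 ⊼ w2 = (((((a ∧ b) ∨ (a ⊼ c)) ∧ (a ⊼ c)) ∧ a) ⊙ (c ⊙ (a ∧ b))) ⊼ (c ⊙ (a ∧ b))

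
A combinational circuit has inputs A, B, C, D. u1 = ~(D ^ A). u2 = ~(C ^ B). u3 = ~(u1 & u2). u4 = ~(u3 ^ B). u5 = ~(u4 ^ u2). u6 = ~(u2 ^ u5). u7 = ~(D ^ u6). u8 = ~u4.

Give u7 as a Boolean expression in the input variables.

u1 = ~(D ^ A)
u2 = ~(C ^ B)
u3 = ~(u1 & u2) = ~((~(D ^ A)) & (~(C ^ B)))
u4 = ~(u3 ^ B) = ~((~((~(D ^ A)) & (~(C ^ B)))) ^ B)
u5 = ~(u4 ^ u2) = ~((~((~((~(D ^ A)) & (~(C ^ B)))) ^ B)) ^ (~(C ^ B)))
u6 = ~(u2 ^ u5) = ~((~(C ^ B)) ^ (~((~((~((~(D ^ A)) & (~(C ^ B)))) ^ B)) ^ (~(C ^ B)))))
u7 = ~(D ^ u6) = ~(D ^ (~((~(C ^ B)) ^ (~((~((~((~(D ^ A)) & (~(C ^ B)))) ^ B)) ^ (~(C ^ B)))))))

~(D ^ (~((~(C ^ B)) ^ (~((~((~((~(D ^ A)) & (~(C ^ B)))) ^ B)) ^ (~(C ^ B)))))))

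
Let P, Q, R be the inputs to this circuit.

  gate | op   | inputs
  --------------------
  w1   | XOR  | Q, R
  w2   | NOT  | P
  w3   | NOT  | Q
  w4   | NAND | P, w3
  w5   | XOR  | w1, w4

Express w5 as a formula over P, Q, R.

(Q XOR R) XOR (P NAND NOT Q)

w1 = Q XOR R
w3 = NOT Q
w4 = P NAND w3 = P NAND NOT Q
w5 = w1 XOR w4 = (Q XOR R) XOR (P NAND NOT Q)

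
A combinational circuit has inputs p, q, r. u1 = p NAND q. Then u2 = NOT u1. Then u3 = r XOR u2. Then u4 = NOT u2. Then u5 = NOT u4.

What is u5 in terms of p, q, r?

NOT NOT NOT (p NAND q)

u1 = p NAND q
u2 = NOT u1 = NOT (p NAND q)
u4 = NOT u2 = NOT NOT (p NAND q)
u5 = NOT u4 = NOT NOT NOT (p NAND q)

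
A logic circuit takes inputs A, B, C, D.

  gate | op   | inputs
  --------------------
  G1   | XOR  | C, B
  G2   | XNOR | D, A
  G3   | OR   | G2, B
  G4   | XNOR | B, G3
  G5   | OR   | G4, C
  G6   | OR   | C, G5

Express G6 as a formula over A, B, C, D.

C OR ((B XNOR ((D XNOR A) OR B)) OR C)

G2 = D XNOR A
G3 = G2 OR B = (D XNOR A) OR B
G4 = B XNOR G3 = B XNOR ((D XNOR A) OR B)
G5 = G4 OR C = (B XNOR ((D XNOR A) OR B)) OR C
G6 = C OR G5 = C OR ((B XNOR ((D XNOR A) OR B)) OR C)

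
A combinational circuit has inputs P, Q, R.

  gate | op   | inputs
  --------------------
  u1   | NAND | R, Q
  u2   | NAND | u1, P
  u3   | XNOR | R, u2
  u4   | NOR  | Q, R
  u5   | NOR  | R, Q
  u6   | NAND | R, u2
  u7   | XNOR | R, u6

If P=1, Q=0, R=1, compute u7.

u1 = 1 NAND 0 = 1
u2 = 1 NAND 1 = 0
u6 = 1 NAND 0 = 1
u7 = 1 XNOR 1 = 1

1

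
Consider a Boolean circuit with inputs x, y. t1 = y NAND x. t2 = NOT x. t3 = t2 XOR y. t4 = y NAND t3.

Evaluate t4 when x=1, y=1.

t2 = NOT 1 = 0
t3 = 0 XOR 1 = 1
t4 = 1 NAND 1 = 0

0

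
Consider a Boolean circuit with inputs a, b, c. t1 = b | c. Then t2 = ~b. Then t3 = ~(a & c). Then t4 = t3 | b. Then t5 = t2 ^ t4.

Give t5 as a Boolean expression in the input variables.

t2 = ~b
t3 = ~(a & c)
t4 = t3 | b = (~(a & c)) | b
t5 = t2 ^ t4 = ~b ^ ((~(a & c)) | b)

~b ^ ((~(a & c)) | b)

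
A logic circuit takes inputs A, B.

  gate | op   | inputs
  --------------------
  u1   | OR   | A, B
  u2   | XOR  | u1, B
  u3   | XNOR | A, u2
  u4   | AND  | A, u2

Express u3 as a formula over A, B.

u1 = A OR B
u2 = u1 XOR B = (A OR B) XOR B
u3 = A XNOR u2 = A XNOR ((A OR B) XOR B)

A XNOR ((A OR B) XOR B)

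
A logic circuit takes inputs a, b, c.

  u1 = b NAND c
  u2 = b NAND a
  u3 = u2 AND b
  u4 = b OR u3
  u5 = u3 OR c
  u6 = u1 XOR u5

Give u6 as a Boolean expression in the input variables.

(b NAND c) XOR (((b NAND a) AND b) OR c)

u1 = b NAND c
u2 = b NAND a
u3 = u2 AND b = (b NAND a) AND b
u5 = u3 OR c = ((b NAND a) AND b) OR c
u6 = u1 XOR u5 = (b NAND c) XOR (((b NAND a) AND b) OR c)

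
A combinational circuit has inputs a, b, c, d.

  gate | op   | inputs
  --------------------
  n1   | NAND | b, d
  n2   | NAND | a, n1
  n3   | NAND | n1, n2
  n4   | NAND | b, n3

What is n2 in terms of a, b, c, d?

a NAND (b NAND d)

n1 = b NAND d
n2 = a NAND n1 = a NAND (b NAND d)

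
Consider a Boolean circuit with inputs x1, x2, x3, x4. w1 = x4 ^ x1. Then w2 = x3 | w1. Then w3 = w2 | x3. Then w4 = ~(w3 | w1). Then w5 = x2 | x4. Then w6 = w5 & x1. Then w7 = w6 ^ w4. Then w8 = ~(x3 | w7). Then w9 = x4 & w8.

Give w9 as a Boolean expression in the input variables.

x4 & (~(x3 | (((x2 | x4) & x1) ^ (~(((x3 | (x4 ^ x1)) | x3) | (x4 ^ x1))))))

w1 = x4 ^ x1
w2 = x3 | w1 = x3 | (x4 ^ x1)
w3 = w2 | x3 = (x3 | (x4 ^ x1)) | x3
w4 = ~(w3 | w1) = ~(((x3 | (x4 ^ x1)) | x3) | (x4 ^ x1))
w5 = x2 | x4
w6 = w5 & x1 = (x2 | x4) & x1
w7 = w6 ^ w4 = ((x2 | x4) & x1) ^ (~(((x3 | (x4 ^ x1)) | x3) | (x4 ^ x1)))
w8 = ~(x3 | w7) = ~(x3 | (((x2 | x4) & x1) ^ (~(((x3 | (x4 ^ x1)) | x3) | (x4 ^ x1)))))
w9 = x4 & w8 = x4 & (~(x3 | (((x2 | x4) & x1) ^ (~(((x3 | (x4 ^ x1)) | x3) | (x4 ^ x1))))))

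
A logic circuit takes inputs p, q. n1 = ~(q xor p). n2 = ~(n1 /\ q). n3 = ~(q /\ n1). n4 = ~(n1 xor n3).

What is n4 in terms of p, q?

n1 = ~(q xor p)
n3 = ~(q /\ n1) = ~(q /\ (~(q xor p)))
n4 = ~(n1 xor n3) = ~((~(q xor p)) xor (~(q /\ (~(q xor p)))))

~((~(q xor p)) xor (~(q /\ (~(q xor p)))))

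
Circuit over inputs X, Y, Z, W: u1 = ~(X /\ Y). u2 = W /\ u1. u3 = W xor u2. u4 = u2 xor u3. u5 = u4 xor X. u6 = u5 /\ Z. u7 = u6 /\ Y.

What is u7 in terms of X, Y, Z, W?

u1 = ~(X /\ Y)
u2 = W /\ u1 = W /\ (~(X /\ Y))
u3 = W xor u2 = W xor (W /\ (~(X /\ Y)))
u4 = u2 xor u3 = (W /\ (~(X /\ Y))) xor (W xor (W /\ (~(X /\ Y))))
u5 = u4 xor X = ((W /\ (~(X /\ Y))) xor (W xor (W /\ (~(X /\ Y))))) xor X
u6 = u5 /\ Z = (((W /\ (~(X /\ Y))) xor (W xor (W /\ (~(X /\ Y))))) xor X) /\ Z
u7 = u6 /\ Y = ((((W /\ (~(X /\ Y))) xor (W xor (W /\ (~(X /\ Y))))) xor X) /\ Z) /\ Y

((((W /\ (~(X /\ Y))) xor (W xor (W /\ (~(X /\ Y))))) xor X) /\ Z) /\ Y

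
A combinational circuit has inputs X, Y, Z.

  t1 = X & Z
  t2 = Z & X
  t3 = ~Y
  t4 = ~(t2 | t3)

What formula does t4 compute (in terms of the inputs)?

t2 = Z & X
t3 = ~Y
t4 = ~(t2 | t3) = ~((Z & X) | ~Y)

~((Z & X) | ~Y)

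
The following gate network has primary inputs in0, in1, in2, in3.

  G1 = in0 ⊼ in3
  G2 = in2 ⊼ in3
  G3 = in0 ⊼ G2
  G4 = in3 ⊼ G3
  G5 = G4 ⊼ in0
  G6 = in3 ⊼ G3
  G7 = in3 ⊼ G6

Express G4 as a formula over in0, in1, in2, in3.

in3 ⊼ (in0 ⊼ (in2 ⊼ in3))

G2 = in2 ⊼ in3
G3 = in0 ⊼ G2 = in0 ⊼ (in2 ⊼ in3)
G4 = in3 ⊼ G3 = in3 ⊼ (in0 ⊼ (in2 ⊼ in3))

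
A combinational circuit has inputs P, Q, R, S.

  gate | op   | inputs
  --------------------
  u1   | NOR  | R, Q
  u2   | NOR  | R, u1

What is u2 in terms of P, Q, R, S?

u1 = R NOR Q
u2 = R NOR u1 = R NOR (R NOR Q)

R NOR (R NOR Q)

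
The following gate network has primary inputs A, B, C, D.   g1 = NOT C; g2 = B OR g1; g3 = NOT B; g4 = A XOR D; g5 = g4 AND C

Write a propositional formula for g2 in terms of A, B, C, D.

g1 = NOT C
g2 = B OR g1 = B OR NOT C

B OR NOT C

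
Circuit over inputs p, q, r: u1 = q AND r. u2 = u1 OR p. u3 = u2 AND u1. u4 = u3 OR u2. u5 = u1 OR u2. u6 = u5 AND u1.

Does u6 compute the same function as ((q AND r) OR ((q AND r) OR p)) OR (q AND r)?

No

u1 = q AND r
u2 = u1 OR p = (q AND r) OR p
u5 = u1 OR u2 = (q AND r) OR ((q AND r) OR p)
u6 = u5 AND u1 = ((q AND r) OR ((q AND r) OR p)) AND (q AND r)
At p=1, q=0, r=0: circuit gives 0, formula gives 1.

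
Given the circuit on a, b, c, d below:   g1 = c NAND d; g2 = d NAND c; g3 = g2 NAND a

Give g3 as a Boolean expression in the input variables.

(d NAND c) NAND a

g2 = d NAND c
g3 = g2 NAND a = (d NAND c) NAND a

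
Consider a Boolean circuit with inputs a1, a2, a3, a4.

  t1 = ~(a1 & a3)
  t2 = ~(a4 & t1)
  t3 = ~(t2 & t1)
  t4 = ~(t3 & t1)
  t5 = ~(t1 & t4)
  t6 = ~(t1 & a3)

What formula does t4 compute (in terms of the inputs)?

t1 = ~(a1 & a3)
t2 = ~(a4 & t1) = ~(a4 & (~(a1 & a3)))
t3 = ~(t2 & t1) = ~((~(a4 & (~(a1 & a3)))) & (~(a1 & a3)))
t4 = ~(t3 & t1) = ~((~((~(a4 & (~(a1 & a3)))) & (~(a1 & a3)))) & (~(a1 & a3)))

~((~((~(a4 & (~(a1 & a3)))) & (~(a1 & a3)))) & (~(a1 & a3)))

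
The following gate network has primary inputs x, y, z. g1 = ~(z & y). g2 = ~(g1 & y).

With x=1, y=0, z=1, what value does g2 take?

1

g1 = ~(1 & 0) = 1
g2 = ~(1 & 0) = 1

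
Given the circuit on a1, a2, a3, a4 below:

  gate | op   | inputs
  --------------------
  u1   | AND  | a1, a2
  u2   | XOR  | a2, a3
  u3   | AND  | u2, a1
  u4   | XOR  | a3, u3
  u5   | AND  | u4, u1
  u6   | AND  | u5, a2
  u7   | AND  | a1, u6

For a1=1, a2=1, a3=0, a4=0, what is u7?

1

u1 = 1 AND 1 = 1
u2 = 1 XOR 0 = 1
u3 = 1 AND 1 = 1
u4 = 0 XOR 1 = 1
u5 = 1 AND 1 = 1
u6 = 1 AND 1 = 1
u7 = 1 AND 1 = 1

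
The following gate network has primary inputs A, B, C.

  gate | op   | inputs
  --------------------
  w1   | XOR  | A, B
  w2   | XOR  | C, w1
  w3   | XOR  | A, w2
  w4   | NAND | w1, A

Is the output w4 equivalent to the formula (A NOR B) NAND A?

No

w1 = A XOR B
w4 = w1 NAND A = (A XOR B) NAND A
At A=1, B=0, C=0: circuit gives 0, formula gives 1.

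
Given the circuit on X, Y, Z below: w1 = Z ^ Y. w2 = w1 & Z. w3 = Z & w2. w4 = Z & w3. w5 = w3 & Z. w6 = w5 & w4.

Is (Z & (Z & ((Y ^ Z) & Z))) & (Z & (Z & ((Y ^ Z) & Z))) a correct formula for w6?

Yes

w1 = Z ^ Y
w2 = w1 & Z = (Z ^ Y) & Z
w3 = Z & w2 = Z & ((Z ^ Y) & Z)
w4 = Z & w3 = Z & (Z & ((Z ^ Y) & Z))
w5 = w3 & Z = (Z & ((Z ^ Y) & Z)) & Z
w6 = w5 & w4 = ((Z & ((Z ^ Y) & Z)) & Z) & (Z & (Z & ((Z ^ Y) & Z)))
At X=0, Y=0, Z=0: circuit gives 0, formula gives 0.
At X=0, Y=0, Z=1: circuit gives 1, formula gives 1.
Agrees on all 8 inputs.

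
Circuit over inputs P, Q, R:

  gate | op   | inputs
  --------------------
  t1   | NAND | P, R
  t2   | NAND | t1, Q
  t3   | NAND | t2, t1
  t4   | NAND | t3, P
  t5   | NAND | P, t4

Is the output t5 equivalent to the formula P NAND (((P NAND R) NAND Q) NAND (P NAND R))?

No

t1 = P NAND R
t2 = t1 NAND Q = (P NAND R) NAND Q
t3 = t2 NAND t1 = ((P NAND R) NAND Q) NAND (P NAND R)
t4 = t3 NAND P = (((P NAND R) NAND Q) NAND (P NAND R)) NAND P
t5 = P NAND t4 = P NAND ((((P NAND R) NAND Q) NAND (P NAND R)) NAND P)
At P=1, Q=0, R=0: circuit gives 0, formula gives 1.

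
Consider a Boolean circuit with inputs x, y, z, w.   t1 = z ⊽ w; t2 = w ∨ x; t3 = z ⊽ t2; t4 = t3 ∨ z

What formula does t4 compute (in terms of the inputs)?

(z ⊽ (w ∨ x)) ∨ z

t2 = w ∨ x
t3 = z ⊽ t2 = z ⊽ (w ∨ x)
t4 = t3 ∨ z = (z ⊽ (w ∨ x)) ∨ z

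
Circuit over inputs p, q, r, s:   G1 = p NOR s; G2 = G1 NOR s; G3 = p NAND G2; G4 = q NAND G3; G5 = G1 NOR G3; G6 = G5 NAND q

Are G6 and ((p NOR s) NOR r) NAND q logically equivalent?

No

G1 = p NOR s
G2 = G1 NOR s = (p NOR s) NOR s
G3 = p NAND G2 = p NAND ((p NOR s) NOR s)
G5 = G1 NOR G3 = (p NOR s) NOR (p NAND ((p NOR s) NOR s))
G6 = G5 NAND q = ((p NOR s) NOR (p NAND ((p NOR s) NOR s))) NAND q
At p=0, q=1, r=0, s=1: circuit gives 1, formula gives 0.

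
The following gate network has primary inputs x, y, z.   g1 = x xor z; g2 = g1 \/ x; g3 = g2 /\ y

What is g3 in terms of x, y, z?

g1 = x xor z
g2 = g1 \/ x = (x xor z) \/ x
g3 = g2 /\ y = ((x xor z) \/ x) /\ y

((x xor z) \/ x) /\ y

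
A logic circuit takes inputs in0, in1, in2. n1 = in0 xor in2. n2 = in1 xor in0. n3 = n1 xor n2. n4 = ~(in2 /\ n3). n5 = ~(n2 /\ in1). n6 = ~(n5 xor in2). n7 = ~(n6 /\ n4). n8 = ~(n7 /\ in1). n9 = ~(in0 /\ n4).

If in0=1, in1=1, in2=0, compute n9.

0

n1 = 1 xor 0 = 1
n2 = 1 xor 1 = 0
n3 = 1 xor 0 = 1
n4 = ~(0 /\ 1) = 1
n9 = ~(1 /\ 1) = 0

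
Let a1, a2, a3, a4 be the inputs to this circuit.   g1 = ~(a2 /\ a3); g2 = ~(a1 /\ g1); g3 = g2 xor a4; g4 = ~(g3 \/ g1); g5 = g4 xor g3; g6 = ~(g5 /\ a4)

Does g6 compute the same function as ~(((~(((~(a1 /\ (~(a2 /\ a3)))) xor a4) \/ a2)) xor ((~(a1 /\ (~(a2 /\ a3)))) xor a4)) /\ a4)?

No

g1 = ~(a2 /\ a3)
g2 = ~(a1 /\ g1) = ~(a1 /\ (~(a2 /\ a3)))
g3 = g2 xor a4 = (~(a1 /\ (~(a2 /\ a3)))) xor a4
g4 = ~(g3 \/ g1) = ~(((~(a1 /\ (~(a2 /\ a3)))) xor a4) \/ (~(a2 /\ a3)))
g5 = g4 xor g3 = (~(((~(a1 /\ (~(a2 /\ a3)))) xor a4) \/ (~(a2 /\ a3)))) xor ((~(a1 /\ (~(a2 /\ a3)))) xor a4)
g6 = ~(g5 /\ a4) = ~(((~(((~(a1 /\ (~(a2 /\ a3)))) xor a4) \/ (~(a2 /\ a3)))) xor ((~(a1 /\ (~(a2 /\ a3)))) xor a4)) /\ a4)
At a1=0, a2=0, a3=0, a4=1: circuit gives 1, formula gives 0.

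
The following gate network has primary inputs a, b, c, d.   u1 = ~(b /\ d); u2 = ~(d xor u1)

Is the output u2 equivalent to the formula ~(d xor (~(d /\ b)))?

Yes

u1 = ~(b /\ d)
u2 = ~(d xor u1) = ~(d xor (~(b /\ d)))
At a=0, b=0, c=0, d=0: circuit gives 0, formula gives 0.
At a=0, b=0, c=0, d=1: circuit gives 1, formula gives 1.
Agrees on all 16 inputs.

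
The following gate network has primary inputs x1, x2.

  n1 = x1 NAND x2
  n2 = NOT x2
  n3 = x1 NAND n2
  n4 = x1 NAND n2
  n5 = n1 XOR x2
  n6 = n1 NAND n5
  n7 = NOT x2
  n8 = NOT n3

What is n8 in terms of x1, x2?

n2 = NOT x2
n3 = x1 NAND n2 = x1 NAND NOT x2
n8 = NOT n3 = NOT (x1 NAND NOT x2)

NOT (x1 NAND NOT x2)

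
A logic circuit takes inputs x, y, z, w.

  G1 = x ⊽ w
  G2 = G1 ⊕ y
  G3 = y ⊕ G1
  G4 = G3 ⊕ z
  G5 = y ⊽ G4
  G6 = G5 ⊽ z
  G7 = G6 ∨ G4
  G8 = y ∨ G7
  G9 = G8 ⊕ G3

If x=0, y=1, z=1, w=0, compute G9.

G1 = 0 ⊽ 0 = 1
G3 = 1 ⊕ 1 = 0
G4 = 0 ⊕ 1 = 1
G5 = 1 ⊽ 1 = 0
G6 = 0 ⊽ 1 = 0
G7 = 0 ∨ 1 = 1
G8 = 1 ∨ 1 = 1
G9 = 1 ⊕ 0 = 1

1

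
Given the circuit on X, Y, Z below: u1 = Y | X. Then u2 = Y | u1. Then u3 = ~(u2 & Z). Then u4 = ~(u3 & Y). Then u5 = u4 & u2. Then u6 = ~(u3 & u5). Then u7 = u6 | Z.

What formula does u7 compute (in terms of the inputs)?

u1 = Y | X
u2 = Y | u1 = Y | (Y | X)
u3 = ~(u2 & Z) = ~((Y | (Y | X)) & Z)
u4 = ~(u3 & Y) = ~((~((Y | (Y | X)) & Z)) & Y)
u5 = u4 & u2 = (~((~((Y | (Y | X)) & Z)) & Y)) & (Y | (Y | X))
u6 = ~(u3 & u5) = ~((~((Y | (Y | X)) & Z)) & ((~((~((Y | (Y | X)) & Z)) & Y)) & (Y | (Y | X))))
u7 = u6 | Z = (~((~((Y | (Y | X)) & Z)) & ((~((~((Y | (Y | X)) & Z)) & Y)) & (Y | (Y | X))))) | Z

(~((~((Y | (Y | X)) & Z)) & ((~((~((Y | (Y | X)) & Z)) & Y)) & (Y | (Y | X))))) | Z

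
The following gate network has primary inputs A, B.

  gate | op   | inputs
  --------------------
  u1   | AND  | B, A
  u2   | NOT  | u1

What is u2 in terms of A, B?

u1 = B AND A
u2 = NOT u1 = NOT (B AND A)

NOT (B AND A)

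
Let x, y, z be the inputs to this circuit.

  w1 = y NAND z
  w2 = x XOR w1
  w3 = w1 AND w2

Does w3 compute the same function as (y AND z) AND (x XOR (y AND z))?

No

w1 = y NAND z
w2 = x XOR w1 = x XOR (y NAND z)
w3 = w1 AND w2 = (y NAND z) AND (x XOR (y NAND z))
At x=0, y=0, z=0: circuit gives 1, formula gives 0.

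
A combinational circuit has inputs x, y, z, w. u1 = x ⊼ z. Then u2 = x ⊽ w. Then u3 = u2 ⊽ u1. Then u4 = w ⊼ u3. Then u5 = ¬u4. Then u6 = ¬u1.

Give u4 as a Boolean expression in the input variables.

w ⊼ ((x ⊽ w) ⊽ (x ⊼ z))

u1 = x ⊼ z
u2 = x ⊽ w
u3 = u2 ⊽ u1 = (x ⊽ w) ⊽ (x ⊼ z)
u4 = w ⊼ u3 = w ⊼ ((x ⊽ w) ⊽ (x ⊼ z))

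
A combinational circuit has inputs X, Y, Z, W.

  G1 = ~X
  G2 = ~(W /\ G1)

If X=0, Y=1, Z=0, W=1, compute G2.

0

G1 = ~0 = 1
G2 = ~(1 /\ 1) = 0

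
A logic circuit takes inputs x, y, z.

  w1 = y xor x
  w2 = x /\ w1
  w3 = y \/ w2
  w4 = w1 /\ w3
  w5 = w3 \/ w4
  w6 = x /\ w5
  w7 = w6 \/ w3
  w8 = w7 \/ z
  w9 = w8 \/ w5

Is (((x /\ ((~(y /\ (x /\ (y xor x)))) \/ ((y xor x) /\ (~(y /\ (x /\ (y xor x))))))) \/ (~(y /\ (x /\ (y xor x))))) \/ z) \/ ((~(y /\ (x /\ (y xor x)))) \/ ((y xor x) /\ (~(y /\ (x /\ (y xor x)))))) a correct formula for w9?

w1 = y xor x
w2 = x /\ w1 = x /\ (y xor x)
w3 = y \/ w2 = y \/ (x /\ (y xor x))
w4 = w1 /\ w3 = (y xor x) /\ (y \/ (x /\ (y xor x)))
w5 = w3 \/ w4 = (y \/ (x /\ (y xor x))) \/ ((y xor x) /\ (y \/ (x /\ (y xor x))))
w6 = x /\ w5 = x /\ ((y \/ (x /\ (y xor x))) \/ ((y xor x) /\ (y \/ (x /\ (y xor x)))))
w7 = w6 \/ w3 = (x /\ ((y \/ (x /\ (y xor x))) \/ ((y xor x) /\ (y \/ (x /\ (y xor x)))))) \/ (y \/ (x /\ (y xor x)))
w8 = w7 \/ z = ((x /\ ((y \/ (x /\ (y xor x))) \/ ((y xor x) /\ (y \/ (x /\ (y xor x)))))) \/ (y \/ (x /\ (y xor x)))) \/ z
w9 = w8 \/ w5 = (((x /\ ((y \/ (x /\ (y xor x))) \/ ((y xor x) /\ (y \/ (x /\ (y xor x)))))) \/ (y \/ (x /\ (y xor x)))) \/ z) \/ ((y \/ (x /\ (y xor x))) \/ ((y xor x) /\ (y \/ (x /\ (y xor x)))))
At x=0, y=0, z=0: circuit gives 0, formula gives 1.

No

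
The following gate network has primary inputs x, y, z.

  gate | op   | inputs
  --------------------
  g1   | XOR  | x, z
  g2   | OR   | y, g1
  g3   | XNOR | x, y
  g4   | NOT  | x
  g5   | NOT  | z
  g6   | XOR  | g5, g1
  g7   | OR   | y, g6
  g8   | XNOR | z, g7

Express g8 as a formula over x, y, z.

g1 = x XOR z
g5 = NOT z
g6 = g5 XOR g1 = NOT z XOR (x XOR z)
g7 = y OR g6 = y OR (NOT z XOR (x XOR z))
g8 = z XNOR g7 = z XNOR (y OR (NOT z XOR (x XOR z)))

z XNOR (y OR (NOT z XOR (x XOR z)))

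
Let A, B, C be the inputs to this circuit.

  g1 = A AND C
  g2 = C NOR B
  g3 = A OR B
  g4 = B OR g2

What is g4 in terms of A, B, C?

g2 = C NOR B
g4 = B OR g2 = B OR (C NOR B)

B OR (C NOR B)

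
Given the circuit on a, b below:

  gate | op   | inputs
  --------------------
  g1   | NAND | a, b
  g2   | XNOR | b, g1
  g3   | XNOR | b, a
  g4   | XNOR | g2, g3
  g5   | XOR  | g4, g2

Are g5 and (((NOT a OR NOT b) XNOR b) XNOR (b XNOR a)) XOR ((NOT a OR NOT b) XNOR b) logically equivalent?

g1 = a NAND b
g2 = b XNOR g1 = b XNOR (a NAND b)
g3 = b XNOR a
g4 = g2 XNOR g3 = (b XNOR (a NAND b)) XNOR (b XNOR a)
g5 = g4 XOR g2 = ((b XNOR (a NAND b)) XNOR (b XNOR a)) XOR (b XNOR (a NAND b))
At a=0, b=0: circuit gives 0, formula gives 0.
At a=0, b=1: circuit gives 1, formula gives 1.
Agrees on all 4 inputs.

Yes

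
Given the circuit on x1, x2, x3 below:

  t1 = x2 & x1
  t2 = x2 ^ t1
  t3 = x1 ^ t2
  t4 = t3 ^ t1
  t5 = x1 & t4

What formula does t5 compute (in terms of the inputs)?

x1 & ((x1 ^ (x2 ^ (x2 & x1))) ^ (x2 & x1))

t1 = x2 & x1
t2 = x2 ^ t1 = x2 ^ (x2 & x1)
t3 = x1 ^ t2 = x1 ^ (x2 ^ (x2 & x1))
t4 = t3 ^ t1 = (x1 ^ (x2 ^ (x2 & x1))) ^ (x2 & x1)
t5 = x1 & t4 = x1 & ((x1 ^ (x2 ^ (x2 & x1))) ^ (x2 & x1))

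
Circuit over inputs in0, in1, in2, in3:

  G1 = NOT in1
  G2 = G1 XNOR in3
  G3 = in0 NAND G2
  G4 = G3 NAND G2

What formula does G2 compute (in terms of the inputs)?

NOT in1 XNOR in3

G1 = NOT in1
G2 = G1 XNOR in3 = NOT in1 XNOR in3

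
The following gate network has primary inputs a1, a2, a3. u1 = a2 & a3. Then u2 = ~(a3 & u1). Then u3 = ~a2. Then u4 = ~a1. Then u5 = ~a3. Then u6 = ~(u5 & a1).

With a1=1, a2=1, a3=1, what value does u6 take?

1

u5 = ~1 = 0
u6 = ~(0 & 1) = 1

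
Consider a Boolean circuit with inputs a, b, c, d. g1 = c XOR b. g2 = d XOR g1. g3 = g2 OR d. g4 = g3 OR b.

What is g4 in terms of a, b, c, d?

((d XOR (c XOR b)) OR d) OR b

g1 = c XOR b
g2 = d XOR g1 = d XOR (c XOR b)
g3 = g2 OR d = (d XOR (c XOR b)) OR d
g4 = g3 OR b = ((d XOR (c XOR b)) OR d) OR b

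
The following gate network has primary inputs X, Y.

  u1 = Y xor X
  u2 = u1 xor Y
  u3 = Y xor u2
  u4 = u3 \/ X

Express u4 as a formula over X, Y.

(Y xor ((Y xor X) xor Y)) \/ X

u1 = Y xor X
u2 = u1 xor Y = (Y xor X) xor Y
u3 = Y xor u2 = Y xor ((Y xor X) xor Y)
u4 = u3 \/ X = (Y xor ((Y xor X) xor Y)) \/ X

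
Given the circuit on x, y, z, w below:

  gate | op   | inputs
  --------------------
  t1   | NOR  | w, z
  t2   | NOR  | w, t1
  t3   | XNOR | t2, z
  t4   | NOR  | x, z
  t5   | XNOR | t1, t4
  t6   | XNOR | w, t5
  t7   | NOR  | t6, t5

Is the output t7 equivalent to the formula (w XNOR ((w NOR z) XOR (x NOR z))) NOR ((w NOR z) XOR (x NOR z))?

t1 = w NOR z
t4 = x NOR z
t5 = t1 XNOR t4 = (w NOR z) XNOR (x NOR z)
t6 = w XNOR t5 = w XNOR ((w NOR z) XNOR (x NOR z))
t7 = t6 NOR t5 = (w XNOR ((w NOR z) XNOR (x NOR z))) NOR ((w NOR z) XNOR (x NOR z))
At x=0, y=0, z=0, w=1: circuit gives 1, formula gives 0.

No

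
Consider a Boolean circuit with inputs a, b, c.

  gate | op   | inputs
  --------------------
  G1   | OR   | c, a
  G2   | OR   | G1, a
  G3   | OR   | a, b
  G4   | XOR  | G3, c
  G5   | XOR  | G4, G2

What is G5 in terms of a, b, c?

((a OR b) XOR c) XOR ((c OR a) OR a)

G1 = c OR a
G2 = G1 OR a = (c OR a) OR a
G3 = a OR b
G4 = G3 XOR c = (a OR b) XOR c
G5 = G4 XOR G2 = ((a OR b) XOR c) XOR ((c OR a) OR a)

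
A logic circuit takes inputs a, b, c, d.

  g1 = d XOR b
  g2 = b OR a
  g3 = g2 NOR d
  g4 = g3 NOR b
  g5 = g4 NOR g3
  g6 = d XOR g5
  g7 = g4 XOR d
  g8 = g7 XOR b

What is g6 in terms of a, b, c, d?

d XOR ((((b OR a) NOR d) NOR b) NOR ((b OR a) NOR d))

g2 = b OR a
g3 = g2 NOR d = (b OR a) NOR d
g4 = g3 NOR b = ((b OR a) NOR d) NOR b
g5 = g4 NOR g3 = (((b OR a) NOR d) NOR b) NOR ((b OR a) NOR d)
g6 = d XOR g5 = d XOR ((((b OR a) NOR d) NOR b) NOR ((b OR a) NOR d))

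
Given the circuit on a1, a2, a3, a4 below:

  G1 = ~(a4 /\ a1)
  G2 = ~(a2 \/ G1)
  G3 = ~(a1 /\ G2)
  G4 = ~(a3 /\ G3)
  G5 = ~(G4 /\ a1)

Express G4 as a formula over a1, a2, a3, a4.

~(a3 /\ (~(a1 /\ (~(a2 \/ (~(a4 /\ a1)))))))

G1 = ~(a4 /\ a1)
G2 = ~(a2 \/ G1) = ~(a2 \/ (~(a4 /\ a1)))
G3 = ~(a1 /\ G2) = ~(a1 /\ (~(a2 \/ (~(a4 /\ a1)))))
G4 = ~(a3 /\ G3) = ~(a3 /\ (~(a1 /\ (~(a2 \/ (~(a4 /\ a1)))))))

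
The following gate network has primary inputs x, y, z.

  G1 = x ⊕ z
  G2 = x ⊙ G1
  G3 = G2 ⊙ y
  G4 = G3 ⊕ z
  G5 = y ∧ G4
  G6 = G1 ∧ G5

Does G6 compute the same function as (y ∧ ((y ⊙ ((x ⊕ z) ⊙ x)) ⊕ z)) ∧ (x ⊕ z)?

G1 = x ⊕ z
G2 = x ⊙ G1 = x ⊙ (x ⊕ z)
G3 = G2 ⊙ y = (x ⊙ (x ⊕ z)) ⊙ y
G4 = G3 ⊕ z = ((x ⊙ (x ⊕ z)) ⊙ y) ⊕ z
G5 = y ∧ G4 = y ∧ (((x ⊙ (x ⊕ z)) ⊙ y) ⊕ z)
G6 = G1 ∧ G5 = (x ⊕ z) ∧ (y ∧ (((x ⊙ (x ⊕ z)) ⊙ y) ⊕ z))
At x=0, y=0, z=0: circuit gives 0, formula gives 0.
At x=0, y=1, z=1: circuit gives 1, formula gives 1.
Agrees on all 8 inputs.

Yes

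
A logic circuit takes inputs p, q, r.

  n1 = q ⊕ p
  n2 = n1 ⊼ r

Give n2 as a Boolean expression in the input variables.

n1 = q ⊕ p
n2 = n1 ⊼ r = (q ⊕ p) ⊼ r

(q ⊕ p) ⊼ r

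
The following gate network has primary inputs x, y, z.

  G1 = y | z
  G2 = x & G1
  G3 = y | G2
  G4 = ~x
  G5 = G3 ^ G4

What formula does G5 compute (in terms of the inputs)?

(y | (x & (y | z))) ^ ~x

G1 = y | z
G2 = x & G1 = x & (y | z)
G3 = y | G2 = y | (x & (y | z))
G4 = ~x
G5 = G3 ^ G4 = (y | (x & (y | z))) ^ ~x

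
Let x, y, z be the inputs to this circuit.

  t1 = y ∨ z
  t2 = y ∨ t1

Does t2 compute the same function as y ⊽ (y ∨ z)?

t1 = y ∨ z
t2 = y ∨ t1 = y ∨ (y ∨ z)
At x=0, y=0, z=0: circuit gives 0, formula gives 1.

No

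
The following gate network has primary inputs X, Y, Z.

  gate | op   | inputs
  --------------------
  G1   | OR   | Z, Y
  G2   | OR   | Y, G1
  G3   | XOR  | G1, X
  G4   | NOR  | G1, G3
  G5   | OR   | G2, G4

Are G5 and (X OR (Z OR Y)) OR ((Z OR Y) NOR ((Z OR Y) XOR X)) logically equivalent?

G1 = Z OR Y
G2 = Y OR G1 = Y OR (Z OR Y)
G3 = G1 XOR X = (Z OR Y) XOR X
G4 = G1 NOR G3 = (Z OR Y) NOR ((Z OR Y) XOR X)
G5 = G2 OR G4 = (Y OR (Z OR Y)) OR ((Z OR Y) NOR ((Z OR Y) XOR X))
At X=1, Y=0, Z=0: circuit gives 0, formula gives 1.

No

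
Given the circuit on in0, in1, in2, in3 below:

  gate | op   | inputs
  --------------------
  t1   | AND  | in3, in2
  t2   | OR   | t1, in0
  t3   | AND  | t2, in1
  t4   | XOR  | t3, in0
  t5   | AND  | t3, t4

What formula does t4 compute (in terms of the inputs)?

t1 = in3 AND in2
t2 = t1 OR in0 = (in3 AND in2) OR in0
t3 = t2 AND in1 = ((in3 AND in2) OR in0) AND in1
t4 = t3 XOR in0 = (((in3 AND in2) OR in0) AND in1) XOR in0

(((in3 AND in2) OR in0) AND in1) XOR in0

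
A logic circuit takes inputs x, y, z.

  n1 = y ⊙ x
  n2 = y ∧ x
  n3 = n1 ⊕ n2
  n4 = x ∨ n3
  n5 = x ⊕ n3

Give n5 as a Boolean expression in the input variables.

x ⊕ ((y ⊙ x) ⊕ (y ∧ x))

n1 = y ⊙ x
n2 = y ∧ x
n3 = n1 ⊕ n2 = (y ⊙ x) ⊕ (y ∧ x)
n5 = x ⊕ n3 = x ⊕ ((y ⊙ x) ⊕ (y ∧ x))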